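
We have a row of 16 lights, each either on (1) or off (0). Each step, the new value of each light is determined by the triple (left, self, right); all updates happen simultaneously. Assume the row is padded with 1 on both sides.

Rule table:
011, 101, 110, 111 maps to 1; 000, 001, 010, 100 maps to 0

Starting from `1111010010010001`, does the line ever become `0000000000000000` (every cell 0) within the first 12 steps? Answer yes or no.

no

step 1: 1111100000000001
step 2: 1111100000000001  (fixed point — unchanged through step 12)
step 12 is 1111100000000001, still not uniform 0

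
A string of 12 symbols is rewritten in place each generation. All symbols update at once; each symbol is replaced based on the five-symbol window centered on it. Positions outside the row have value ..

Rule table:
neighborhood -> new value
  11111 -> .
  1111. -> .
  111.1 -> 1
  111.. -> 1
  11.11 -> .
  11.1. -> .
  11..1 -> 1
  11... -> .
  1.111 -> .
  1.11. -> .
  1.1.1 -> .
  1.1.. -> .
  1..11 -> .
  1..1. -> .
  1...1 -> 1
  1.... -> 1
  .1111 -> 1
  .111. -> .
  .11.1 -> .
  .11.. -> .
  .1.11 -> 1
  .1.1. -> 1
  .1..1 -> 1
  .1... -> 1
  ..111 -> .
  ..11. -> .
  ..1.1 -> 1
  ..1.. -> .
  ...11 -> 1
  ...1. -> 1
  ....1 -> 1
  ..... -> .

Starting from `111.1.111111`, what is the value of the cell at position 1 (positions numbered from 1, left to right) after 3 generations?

generation 1: ..1..1.1...1
generation 2: 11.1.11.111.
generation 3: ....1.....1.
position 1 holds .

.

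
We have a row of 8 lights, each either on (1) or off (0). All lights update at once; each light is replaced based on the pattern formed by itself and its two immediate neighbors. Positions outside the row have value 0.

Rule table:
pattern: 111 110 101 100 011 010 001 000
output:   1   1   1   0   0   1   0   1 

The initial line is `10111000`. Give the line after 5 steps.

11011011
01101101
00110111
10011011
10001101

10001101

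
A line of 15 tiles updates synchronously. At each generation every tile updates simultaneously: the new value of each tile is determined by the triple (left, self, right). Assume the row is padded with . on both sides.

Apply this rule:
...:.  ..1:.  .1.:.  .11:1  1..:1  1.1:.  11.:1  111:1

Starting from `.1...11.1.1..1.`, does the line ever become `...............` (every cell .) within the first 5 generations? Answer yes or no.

no

..1..11....1..1
...1.111....1..
.....1111....1.
.....11111....1
.....111111....
generation 5 is .....111111...., still not uniform .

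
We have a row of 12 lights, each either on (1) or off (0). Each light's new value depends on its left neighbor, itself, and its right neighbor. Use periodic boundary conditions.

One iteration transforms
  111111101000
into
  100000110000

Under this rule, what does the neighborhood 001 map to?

At position 11 the neighborhood is 001; the next row has 0 there.

0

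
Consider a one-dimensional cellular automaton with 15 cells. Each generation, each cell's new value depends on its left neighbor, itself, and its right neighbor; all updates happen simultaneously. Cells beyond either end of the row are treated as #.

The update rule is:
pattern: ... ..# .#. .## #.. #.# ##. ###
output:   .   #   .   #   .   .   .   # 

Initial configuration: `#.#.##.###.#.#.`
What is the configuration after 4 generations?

....#..##......
...#..##......#
..#..##......##
.#..##......###

.#..##......###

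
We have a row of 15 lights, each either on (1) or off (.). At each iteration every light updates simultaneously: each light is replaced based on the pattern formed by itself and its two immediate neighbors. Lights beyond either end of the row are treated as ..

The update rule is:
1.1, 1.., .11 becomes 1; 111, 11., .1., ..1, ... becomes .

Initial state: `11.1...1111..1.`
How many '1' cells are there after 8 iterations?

1.1.1..1...1..1
.1.1.1..1...1..
..1.1.1..1...1.
...1.1.1..1...1
....1.1.1..1...
.....1.1.1..1..
......1.1.1..1.
.......1.1.1..1
count of 1: 4

4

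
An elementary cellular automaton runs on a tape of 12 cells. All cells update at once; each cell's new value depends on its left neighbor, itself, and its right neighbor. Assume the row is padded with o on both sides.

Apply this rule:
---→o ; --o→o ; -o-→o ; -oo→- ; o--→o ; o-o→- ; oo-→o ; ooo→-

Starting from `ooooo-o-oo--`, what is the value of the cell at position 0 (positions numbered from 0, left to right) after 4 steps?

----o-o--ooo
ooooo-ooo---
----o---oooo
oooooooo----
position 0 holds o

o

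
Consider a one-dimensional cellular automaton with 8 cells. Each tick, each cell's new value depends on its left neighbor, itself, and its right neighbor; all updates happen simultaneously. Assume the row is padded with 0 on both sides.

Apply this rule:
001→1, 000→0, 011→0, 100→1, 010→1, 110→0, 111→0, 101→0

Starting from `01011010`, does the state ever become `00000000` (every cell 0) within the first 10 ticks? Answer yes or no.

no

11000011
00100100
01111110
10000001
11000011  (repeats tick 1; period 4)
tick 10: 00100100
tick 10 is 00100100, still not uniform 0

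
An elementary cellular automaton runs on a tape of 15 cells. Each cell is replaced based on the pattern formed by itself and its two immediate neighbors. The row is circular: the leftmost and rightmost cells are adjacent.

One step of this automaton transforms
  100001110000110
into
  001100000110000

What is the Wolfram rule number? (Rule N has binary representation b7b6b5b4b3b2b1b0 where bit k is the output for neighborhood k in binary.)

position 6: 111 → 0  (bit 7 = 0)
position 7: 110 → 0  (bit 6 = 0)
position 14: 101 → 0  (bit 5 = 0)
position 1: 100 → 0  (bit 4 = 0)
position 5: 011 → 0  (bit 3 = 0)
position 0: 010 → 0  (bit 2 = 0)
position 4: 001 → 0  (bit 1 = 0)
position 2: 000 → 1  (bit 0 = 1)
bits b7..b0 = 00000001 = 1

1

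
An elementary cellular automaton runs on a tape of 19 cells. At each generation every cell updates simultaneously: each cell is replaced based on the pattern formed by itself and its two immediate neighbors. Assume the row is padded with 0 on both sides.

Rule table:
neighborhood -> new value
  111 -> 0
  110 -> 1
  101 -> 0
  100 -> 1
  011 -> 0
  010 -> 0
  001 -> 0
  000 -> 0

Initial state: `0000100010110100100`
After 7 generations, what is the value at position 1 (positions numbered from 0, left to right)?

generation 1: 0000010000010010010
generation 2: 0000001000001001001
generation 3: 0000000100000100100
generation 4: 0000000010000010010
generation 5: 0000000001000001001
generation 6: 0000000000100000100
generation 7: 0000000000010000010
position 1 holds 0

0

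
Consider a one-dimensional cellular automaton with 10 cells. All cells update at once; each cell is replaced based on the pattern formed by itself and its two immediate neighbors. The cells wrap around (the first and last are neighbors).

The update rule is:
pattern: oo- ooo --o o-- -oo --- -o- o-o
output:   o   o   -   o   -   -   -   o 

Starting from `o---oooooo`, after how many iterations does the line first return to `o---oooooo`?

10

oo---ooooo
ooo---oooo
oooo---ooo
ooooo---oo
oooooo---o
ooooooo---
-ooooooo--
--ooooooo-
---ooooooo
o---oooooo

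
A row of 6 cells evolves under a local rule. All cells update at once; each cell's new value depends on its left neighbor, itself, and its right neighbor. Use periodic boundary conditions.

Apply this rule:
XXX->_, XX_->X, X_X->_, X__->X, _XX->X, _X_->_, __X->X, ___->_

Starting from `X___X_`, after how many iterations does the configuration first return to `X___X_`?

iteration 1: _X_X__
iteration 2: X___X_

2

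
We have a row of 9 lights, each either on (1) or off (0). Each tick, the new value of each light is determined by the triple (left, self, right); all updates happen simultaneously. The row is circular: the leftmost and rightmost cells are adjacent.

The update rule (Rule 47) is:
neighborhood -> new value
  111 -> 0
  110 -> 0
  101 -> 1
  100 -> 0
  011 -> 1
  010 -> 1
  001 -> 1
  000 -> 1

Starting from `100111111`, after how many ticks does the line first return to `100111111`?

tick 1: 001100000
tick 2: 111001111
tick 3: 000011000
tick 4: 111110011
tick 5: 000000110
tick 6: 111111100
tick 7: 100000001
tick 8: 001111111
tick 9: 011000000
tick 10: 110011111
tick 11: 000110000
tick 12: 111100111
tick 13: 000001100
tick 14: 111111001
tick 15: 000000011
tick 16: 011111110
tick 17: 110000000
tick 18: 100111111

18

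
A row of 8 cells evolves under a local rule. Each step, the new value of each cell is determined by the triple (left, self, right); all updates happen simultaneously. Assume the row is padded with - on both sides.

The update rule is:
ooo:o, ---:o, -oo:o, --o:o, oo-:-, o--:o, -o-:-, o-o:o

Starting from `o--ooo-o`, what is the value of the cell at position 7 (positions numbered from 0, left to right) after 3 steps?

-

step 1: -oooo-o-
step 2: oooo-o-o
step 3: ooo-o-o-
position 7 holds -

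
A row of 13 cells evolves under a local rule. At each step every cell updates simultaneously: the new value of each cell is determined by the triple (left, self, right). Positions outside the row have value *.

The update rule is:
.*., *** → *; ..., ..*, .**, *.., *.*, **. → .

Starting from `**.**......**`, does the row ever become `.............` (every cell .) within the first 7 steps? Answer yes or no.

yes

step 1: *...........*
step 2: .............
all cells are . at step 2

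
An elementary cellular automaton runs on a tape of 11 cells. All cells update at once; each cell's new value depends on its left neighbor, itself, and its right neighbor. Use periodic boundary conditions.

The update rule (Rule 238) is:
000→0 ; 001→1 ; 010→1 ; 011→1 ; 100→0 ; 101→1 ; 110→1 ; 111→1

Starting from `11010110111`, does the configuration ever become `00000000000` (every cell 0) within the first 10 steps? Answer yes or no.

no

11111111111
11111111111  (fixed point — unchanged through step 10)
step 10 is 11111111111, still not uniform 0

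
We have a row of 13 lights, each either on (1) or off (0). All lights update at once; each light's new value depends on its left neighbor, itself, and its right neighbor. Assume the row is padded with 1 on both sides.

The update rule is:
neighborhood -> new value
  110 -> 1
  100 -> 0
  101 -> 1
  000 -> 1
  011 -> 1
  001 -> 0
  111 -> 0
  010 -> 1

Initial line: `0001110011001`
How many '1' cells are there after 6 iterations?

7

0101010011001
1111110011001
0000010011001
0111010011001
1101110011001
0111010011001
count of 1: 7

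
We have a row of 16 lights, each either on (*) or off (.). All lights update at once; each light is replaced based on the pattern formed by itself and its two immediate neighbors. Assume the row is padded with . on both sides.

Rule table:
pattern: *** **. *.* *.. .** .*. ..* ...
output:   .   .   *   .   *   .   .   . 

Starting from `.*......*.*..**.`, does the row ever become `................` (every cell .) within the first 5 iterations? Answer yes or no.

.........*...*..
................
all cells are . at iteration 2

yes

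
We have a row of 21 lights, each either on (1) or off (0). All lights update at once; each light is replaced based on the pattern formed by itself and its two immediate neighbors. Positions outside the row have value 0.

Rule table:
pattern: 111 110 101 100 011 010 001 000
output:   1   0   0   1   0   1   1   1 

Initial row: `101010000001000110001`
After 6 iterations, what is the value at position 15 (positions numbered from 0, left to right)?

1

101011111111111001111
101001111111110110110
101110111111100000001
100100011111011111111
111111101110001111110
011111000101110111101
position 15 holds 1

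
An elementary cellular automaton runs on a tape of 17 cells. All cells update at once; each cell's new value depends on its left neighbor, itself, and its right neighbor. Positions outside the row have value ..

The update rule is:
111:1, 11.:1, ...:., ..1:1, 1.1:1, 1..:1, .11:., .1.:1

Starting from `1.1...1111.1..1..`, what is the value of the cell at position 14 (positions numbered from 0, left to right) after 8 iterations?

1

1111.1.111111111.
.111111.111111111
1.111111.11111111
11.111111.1111111
.11.111111.111111
1.11.111111.11111
11.11.111111.1111
.11.11.111111.111
position 14 holds 1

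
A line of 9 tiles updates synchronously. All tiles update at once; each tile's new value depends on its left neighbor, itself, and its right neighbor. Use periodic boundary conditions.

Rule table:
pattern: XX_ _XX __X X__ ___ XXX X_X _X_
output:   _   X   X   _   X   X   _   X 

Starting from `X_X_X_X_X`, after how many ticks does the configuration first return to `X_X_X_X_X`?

18

tick 1: __X_X_X_X
tick 2: _XX_X_X_X
tick 3: _X__X_X_X
tick 4: _X_XX_X_X
tick 5: _X_X__X_X
tick 6: _X_X_XX_X
tick 7: _X_X_X__X
tick 8: _X_X_X_XX
tick 9: _X_X_X_X_
tick 10: XX_X_X_X_
tick 11: X__X_X_X_
tick 12: X_XX_X_X_
tick 13: X_X__X_X_
tick 14: X_X_XX_X_
tick 15: X_X_X__X_
tick 16: X_X_X_XX_
tick 17: X_X_X_X__
tick 18: X_X_X_X_X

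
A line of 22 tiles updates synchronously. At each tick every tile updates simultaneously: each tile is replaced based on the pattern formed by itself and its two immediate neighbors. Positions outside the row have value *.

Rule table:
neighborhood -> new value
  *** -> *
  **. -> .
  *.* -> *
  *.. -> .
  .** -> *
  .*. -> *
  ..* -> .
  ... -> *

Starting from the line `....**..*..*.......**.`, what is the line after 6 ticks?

tick 1: .**.*...*..*.*****.*.*
tick 2: **.**.*.*..******.****
tick 3: *.**.****..*****.*****
tick 4: .**.****...****.******
tick 5: **.****..*.***.*******
tick 6: *.****...****.********

*.****...****.********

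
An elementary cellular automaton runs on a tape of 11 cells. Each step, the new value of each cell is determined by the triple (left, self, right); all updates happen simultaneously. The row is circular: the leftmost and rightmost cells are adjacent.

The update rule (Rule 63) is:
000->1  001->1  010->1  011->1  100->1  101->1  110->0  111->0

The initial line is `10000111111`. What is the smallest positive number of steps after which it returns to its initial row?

01111100000
11000011111
00111110000
11100001111
00011111000
11110000111
00001111100
11111000011
00000111110
11111100001
00000011111
11111110000
10000001111
01111111000
11000000111
00111111100
11100000011
00011111110
11110000001
00001111111
11111000000
10000111111

22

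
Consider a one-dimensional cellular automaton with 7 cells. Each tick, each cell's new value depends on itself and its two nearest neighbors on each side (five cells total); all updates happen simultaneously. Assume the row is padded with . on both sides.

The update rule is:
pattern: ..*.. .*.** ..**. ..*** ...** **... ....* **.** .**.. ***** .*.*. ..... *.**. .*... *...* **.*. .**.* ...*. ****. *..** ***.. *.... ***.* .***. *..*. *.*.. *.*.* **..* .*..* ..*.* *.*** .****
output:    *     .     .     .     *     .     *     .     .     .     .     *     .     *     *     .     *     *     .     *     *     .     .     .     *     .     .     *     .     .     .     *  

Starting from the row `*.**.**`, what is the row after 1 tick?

...*...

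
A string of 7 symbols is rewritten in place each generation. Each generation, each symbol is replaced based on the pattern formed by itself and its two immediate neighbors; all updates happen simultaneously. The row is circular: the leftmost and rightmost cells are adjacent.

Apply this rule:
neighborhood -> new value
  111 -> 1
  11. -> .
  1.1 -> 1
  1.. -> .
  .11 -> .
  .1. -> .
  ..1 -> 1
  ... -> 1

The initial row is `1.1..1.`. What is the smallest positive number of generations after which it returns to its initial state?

.1..1.1
1..1.1.
..1.1.1
.1.1.1.
1.1.1..
.1.1..1
1.1..1.

7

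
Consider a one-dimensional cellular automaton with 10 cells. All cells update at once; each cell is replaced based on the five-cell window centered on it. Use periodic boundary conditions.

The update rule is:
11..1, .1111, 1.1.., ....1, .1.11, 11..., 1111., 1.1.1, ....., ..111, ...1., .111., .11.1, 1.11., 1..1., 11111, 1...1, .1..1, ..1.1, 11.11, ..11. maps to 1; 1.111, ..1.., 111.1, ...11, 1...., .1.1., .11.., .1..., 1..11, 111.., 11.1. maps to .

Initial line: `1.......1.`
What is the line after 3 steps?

step 1: 1..111111.
step 2: 11.11111..
step 3: 111.111.1.

111.111.1.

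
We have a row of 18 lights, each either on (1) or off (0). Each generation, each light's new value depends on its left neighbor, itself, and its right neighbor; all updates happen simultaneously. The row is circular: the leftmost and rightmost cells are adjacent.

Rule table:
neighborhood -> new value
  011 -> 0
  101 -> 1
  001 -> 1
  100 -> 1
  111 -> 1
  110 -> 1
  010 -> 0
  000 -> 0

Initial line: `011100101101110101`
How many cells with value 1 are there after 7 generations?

101111010110111010
010111101011011101
101011110101101110
010101111010110111
101010111101011011
110101011110101101
111010101111010110
count of 1: 12

12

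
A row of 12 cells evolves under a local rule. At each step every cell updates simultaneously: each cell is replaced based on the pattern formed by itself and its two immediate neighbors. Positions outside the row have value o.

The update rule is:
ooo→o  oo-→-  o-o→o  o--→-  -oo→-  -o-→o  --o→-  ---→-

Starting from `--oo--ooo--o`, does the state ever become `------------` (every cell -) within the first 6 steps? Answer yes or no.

no

step 1: -------o----
step 2: -------o----  (fixed point — unchanged through step 6)
step 6 is -------o----, still not uniform -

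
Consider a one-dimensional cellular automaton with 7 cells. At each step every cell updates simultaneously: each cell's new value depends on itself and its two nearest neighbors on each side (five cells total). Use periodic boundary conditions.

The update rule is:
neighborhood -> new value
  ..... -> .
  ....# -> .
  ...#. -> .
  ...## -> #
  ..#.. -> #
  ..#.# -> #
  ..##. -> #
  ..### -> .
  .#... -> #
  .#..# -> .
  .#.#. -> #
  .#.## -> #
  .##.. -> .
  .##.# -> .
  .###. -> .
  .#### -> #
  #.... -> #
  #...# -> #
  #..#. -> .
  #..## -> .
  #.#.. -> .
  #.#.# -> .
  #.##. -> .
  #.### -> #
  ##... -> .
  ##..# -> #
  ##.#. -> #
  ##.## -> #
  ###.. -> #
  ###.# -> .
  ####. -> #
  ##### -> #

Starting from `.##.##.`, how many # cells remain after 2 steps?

3

step 1: .#.#..#
step 2: #.#...#
count of #: 3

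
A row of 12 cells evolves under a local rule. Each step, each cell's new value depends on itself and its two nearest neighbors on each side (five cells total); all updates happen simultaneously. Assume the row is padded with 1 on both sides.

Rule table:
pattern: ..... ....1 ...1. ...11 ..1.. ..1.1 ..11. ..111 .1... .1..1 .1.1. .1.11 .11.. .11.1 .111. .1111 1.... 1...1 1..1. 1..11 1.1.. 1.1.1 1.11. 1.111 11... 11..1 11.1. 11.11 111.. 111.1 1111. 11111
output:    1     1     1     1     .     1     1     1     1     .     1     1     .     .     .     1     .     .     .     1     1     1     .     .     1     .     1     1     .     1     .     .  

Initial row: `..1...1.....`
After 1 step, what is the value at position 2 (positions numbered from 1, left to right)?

.

step 1: ...1.1.1.111
position 2 holds .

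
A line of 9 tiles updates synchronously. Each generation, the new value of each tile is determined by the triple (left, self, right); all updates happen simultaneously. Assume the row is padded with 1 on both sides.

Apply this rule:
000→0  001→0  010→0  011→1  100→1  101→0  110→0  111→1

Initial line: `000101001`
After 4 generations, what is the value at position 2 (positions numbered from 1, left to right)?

100000101
010000001
001000001
100100001
position 2 holds 0

0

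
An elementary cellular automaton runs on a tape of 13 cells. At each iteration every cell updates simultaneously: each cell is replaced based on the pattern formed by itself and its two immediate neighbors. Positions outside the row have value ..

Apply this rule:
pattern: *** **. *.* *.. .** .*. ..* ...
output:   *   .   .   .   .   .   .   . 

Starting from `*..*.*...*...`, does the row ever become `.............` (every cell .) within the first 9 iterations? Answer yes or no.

.............
all cells are . at iteration 1

yes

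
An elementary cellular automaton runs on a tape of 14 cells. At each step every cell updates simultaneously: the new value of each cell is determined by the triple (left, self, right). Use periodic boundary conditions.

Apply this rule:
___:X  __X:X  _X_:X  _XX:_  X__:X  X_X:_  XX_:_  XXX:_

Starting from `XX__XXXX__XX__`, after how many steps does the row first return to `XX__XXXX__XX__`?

__XX____XX__XX
XX__XXXX__XX__

2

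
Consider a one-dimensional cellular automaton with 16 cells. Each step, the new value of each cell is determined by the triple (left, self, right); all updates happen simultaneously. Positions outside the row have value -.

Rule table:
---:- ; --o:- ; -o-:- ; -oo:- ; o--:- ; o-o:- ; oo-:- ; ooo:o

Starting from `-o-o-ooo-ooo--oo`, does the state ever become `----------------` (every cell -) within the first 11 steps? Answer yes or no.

------o---o-----
----------------
all cells are - at step 2

yes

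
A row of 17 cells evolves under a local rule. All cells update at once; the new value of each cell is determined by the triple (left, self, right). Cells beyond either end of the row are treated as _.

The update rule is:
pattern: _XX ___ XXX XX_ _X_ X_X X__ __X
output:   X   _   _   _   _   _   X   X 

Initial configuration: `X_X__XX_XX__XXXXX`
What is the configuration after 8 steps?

X___X__X___X_____

___XXX__X_XXX____
__XX__XX__X__X___
_XX_XXX_XX_XX_X__
XX__X___X__X___X_
X_XX_X_X_XX_X_X_X
__X______X_______
_X_X____X_X______
X___X__X___X_____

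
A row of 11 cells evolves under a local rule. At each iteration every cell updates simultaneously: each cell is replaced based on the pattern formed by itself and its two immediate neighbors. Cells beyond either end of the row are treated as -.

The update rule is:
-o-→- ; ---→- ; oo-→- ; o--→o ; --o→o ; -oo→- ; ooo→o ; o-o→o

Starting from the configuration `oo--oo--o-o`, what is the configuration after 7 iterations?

iteration 1: --oo--oo-o-
iteration 2: -o--oo--o-o
iteration 3: o-oo--oo-o-
iteration 4: -o--oo--o-o  (repeats iteration 2; period 2)
iteration 7: o-oo--oo-o-

o-oo--oo-o-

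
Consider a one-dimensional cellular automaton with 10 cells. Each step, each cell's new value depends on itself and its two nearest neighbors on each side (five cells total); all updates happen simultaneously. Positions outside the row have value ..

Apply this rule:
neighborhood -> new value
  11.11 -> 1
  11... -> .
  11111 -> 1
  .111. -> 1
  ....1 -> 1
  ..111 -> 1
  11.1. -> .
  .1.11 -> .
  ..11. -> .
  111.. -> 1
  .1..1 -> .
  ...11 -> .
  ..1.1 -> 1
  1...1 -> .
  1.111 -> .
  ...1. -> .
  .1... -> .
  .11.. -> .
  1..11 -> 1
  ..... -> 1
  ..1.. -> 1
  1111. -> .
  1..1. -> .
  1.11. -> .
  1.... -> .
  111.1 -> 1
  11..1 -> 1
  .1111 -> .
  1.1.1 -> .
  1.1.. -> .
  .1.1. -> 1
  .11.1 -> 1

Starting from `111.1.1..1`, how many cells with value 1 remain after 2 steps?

6

111..1...1
1111.1...1
count of 1: 6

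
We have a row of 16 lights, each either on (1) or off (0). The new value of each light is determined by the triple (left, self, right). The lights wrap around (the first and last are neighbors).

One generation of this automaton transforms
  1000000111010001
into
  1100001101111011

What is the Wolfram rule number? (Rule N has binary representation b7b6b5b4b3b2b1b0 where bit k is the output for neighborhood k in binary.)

position 8: 111 → 0  (bit 7 = 0)
position 0: 110 → 1  (bit 6 = 1)
position 10: 101 → 1  (bit 5 = 1)
position 1: 100 → 1  (bit 4 = 1)
position 7: 011 → 1  (bit 3 = 1)
position 11: 010 → 1  (bit 2 = 1)
position 6: 001 → 1  (bit 1 = 1)
position 2: 000 → 0  (bit 0 = 0)
bits b7..b0 = 01111110 = 126

126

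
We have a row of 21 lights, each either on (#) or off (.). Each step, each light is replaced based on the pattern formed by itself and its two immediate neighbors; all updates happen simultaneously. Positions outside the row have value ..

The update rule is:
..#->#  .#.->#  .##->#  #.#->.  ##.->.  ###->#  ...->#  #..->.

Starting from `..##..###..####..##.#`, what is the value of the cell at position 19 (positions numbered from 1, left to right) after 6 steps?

###..###..####..##..#
##..###..####..##..##
#..###..####..##..##.
#.###..####..##..##..
#.##..####..##..##..#
#.#..####..##..##..##
position 19 holds .

.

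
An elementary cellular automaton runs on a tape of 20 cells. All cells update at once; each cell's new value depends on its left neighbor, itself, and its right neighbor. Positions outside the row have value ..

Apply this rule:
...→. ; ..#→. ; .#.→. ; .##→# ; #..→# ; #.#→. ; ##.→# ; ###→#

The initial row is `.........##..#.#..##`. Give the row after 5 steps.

step 1: .........###....#.##
step 2: .........####.....##
step 3: .........#####....##
step 4: .........######...##
step 5: .........#######..##

.........#######..##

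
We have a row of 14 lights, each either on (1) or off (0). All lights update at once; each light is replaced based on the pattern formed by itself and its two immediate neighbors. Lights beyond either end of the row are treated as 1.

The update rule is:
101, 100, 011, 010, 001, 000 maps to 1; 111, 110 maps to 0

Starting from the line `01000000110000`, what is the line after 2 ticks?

11111111101111
00000000011000

00000000011000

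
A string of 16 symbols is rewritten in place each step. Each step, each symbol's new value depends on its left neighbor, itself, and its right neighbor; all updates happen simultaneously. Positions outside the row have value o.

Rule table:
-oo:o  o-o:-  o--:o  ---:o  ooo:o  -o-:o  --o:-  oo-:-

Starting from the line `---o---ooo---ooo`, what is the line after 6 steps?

step 1: oo-ooo-oo-oo-ooo
step 2: o--oo--o--o--ooo
step 3: -o-o-o-oo-oo-ooo
step 4: -o-o-o-o--o--ooo
step 5: -o-o-o-oo-oo-ooo  (repeats step 3; period 2)
step 6: -o-o-o-o--o--ooo

-o-o-o-o--o--ooo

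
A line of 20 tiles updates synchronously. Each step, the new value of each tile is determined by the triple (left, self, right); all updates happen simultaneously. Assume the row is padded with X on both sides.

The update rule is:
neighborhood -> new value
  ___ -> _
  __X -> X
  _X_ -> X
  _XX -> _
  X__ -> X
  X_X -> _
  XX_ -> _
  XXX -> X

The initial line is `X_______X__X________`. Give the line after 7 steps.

_XX____X_XX__XX_X_XX

_X_____XXXXXX______X
_XX___X_XXXX_X____X_
___X_XX__XX__XX__XX_
X_XX___XX__XX__XX___
____X_X__XX__XX__X_X
X__XX_XXX__XX__XXX__
_XX____X_XX__XX_X_XX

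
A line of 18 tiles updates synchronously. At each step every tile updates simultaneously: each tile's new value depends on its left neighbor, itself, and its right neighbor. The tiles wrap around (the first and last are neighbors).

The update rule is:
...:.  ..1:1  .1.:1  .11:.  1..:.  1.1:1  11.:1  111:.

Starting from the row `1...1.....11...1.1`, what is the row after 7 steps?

.11.1...11..111.11

step 1: 1..11....1.1..111.
step 2: 1.1.1...1111.1..11
step 3: 11111..1...111.1..
step 4: ....1.11..1..111.1
step 5: ...111.1.11.1..111
step 6: ..1..1111.111.1..1
step 7: .11.1...11..111.11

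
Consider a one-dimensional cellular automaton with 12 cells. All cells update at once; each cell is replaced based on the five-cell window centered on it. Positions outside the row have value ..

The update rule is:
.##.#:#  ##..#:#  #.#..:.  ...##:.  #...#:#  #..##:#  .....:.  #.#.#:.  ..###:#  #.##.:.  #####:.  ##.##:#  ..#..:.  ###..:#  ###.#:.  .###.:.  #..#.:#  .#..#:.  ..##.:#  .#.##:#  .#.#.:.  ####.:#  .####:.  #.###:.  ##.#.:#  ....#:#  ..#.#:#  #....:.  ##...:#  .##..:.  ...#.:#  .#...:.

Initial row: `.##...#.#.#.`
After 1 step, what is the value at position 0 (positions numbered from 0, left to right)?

.#.####.....
position 0 holds .

.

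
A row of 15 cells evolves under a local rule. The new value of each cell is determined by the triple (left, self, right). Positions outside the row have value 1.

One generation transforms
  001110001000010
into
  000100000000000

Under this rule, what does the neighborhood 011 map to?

At position 2 the neighborhood is 011; the next row has 0 there.

0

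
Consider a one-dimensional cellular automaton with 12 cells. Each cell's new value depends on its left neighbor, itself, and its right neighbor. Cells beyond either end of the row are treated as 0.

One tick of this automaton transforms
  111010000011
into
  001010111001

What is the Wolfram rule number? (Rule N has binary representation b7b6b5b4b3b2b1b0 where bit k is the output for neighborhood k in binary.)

69

position 1: 111 → 0  (bit 7 = 0)
position 2: 110 → 1  (bit 6 = 1)
position 3: 101 → 0  (bit 5 = 0)
position 5: 100 → 0  (bit 4 = 0)
position 0: 011 → 0  (bit 3 = 0)
position 4: 010 → 1  (bit 2 = 1)
position 9: 001 → 0  (bit 1 = 0)
position 6: 000 → 1  (bit 0 = 1)
bits b7..b0 = 01000101 = 69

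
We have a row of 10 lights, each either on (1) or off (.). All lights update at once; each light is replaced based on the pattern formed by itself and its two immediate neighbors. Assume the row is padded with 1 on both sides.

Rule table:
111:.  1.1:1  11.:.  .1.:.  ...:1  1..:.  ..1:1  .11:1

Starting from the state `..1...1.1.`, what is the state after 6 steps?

..1.11.11.

.1..11.1.1
1..11.1.11
..11.1.11.
.11.1.11.1
11.1.11.11
..1.11.11.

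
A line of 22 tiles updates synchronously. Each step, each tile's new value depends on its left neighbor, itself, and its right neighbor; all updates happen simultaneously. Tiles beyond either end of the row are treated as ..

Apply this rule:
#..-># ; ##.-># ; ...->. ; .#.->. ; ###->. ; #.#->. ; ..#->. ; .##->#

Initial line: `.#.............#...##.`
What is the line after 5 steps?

......#...............

step 1: ..#.............#..###
step 2: ...#.............#.#.#
step 3: ....#.................
step 4: .....#................
step 5: ......#...............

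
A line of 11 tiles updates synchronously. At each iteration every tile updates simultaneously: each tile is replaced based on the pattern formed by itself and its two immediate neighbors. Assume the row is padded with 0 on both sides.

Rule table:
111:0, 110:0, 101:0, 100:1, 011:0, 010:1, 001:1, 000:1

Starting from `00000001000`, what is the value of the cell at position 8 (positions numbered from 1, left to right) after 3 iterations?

1

iteration 1: 11111111111
iteration 2: 00000000000
iteration 3: 11111111111
position 8 holds 1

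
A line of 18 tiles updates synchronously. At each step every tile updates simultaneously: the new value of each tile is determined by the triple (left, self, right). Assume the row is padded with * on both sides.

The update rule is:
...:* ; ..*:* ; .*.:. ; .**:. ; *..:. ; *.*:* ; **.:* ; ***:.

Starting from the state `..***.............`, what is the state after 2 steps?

*..*.*............

.*..*.************
*..*.*............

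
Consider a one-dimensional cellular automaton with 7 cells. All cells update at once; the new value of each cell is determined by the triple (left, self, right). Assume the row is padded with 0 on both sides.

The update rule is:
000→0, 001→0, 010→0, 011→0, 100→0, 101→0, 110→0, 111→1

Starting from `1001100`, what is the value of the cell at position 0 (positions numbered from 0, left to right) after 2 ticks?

0

0000000
0000000
position 0 holds 0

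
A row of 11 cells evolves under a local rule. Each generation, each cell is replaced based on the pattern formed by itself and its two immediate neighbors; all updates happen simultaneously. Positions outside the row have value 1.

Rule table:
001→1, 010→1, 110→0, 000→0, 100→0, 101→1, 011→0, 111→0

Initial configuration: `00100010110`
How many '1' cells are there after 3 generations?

5

01100111001
10001000010
00011000111
count of 1: 5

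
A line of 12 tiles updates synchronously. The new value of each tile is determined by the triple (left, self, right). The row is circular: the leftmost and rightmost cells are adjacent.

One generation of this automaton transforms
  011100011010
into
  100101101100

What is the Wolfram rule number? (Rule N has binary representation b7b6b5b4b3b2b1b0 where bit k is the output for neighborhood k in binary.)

99

position 2: 111 → 0  (bit 7 = 0)
position 3: 110 → 1  (bit 6 = 1)
position 9: 101 → 1  (bit 5 = 1)
position 4: 100 → 0  (bit 4 = 0)
position 1: 011 → 0  (bit 3 = 0)
position 10: 010 → 0  (bit 2 = 0)
position 0: 001 → 1  (bit 1 = 1)
position 5: 000 → 1  (bit 0 = 1)
bits b7..b0 = 01100011 = 99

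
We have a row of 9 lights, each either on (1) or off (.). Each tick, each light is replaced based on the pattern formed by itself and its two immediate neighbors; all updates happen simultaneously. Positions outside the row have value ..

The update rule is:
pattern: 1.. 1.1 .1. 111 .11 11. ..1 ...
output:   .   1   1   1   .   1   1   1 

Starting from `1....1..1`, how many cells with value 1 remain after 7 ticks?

6

tick 1: 1.1111.11
tick 2: 11.1111.1
tick 3: .11.11111
tick 4: 1.11.1111
tick 5: 11.11.111
tick 6: .11.11.11
tick 7: 1.11.11.1
count of 1: 6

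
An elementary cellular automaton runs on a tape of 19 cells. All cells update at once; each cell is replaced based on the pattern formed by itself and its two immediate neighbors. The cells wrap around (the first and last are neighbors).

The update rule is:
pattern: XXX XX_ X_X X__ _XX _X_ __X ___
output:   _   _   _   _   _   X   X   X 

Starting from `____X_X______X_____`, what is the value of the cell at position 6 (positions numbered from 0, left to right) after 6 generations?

XXXXX_X_XXXXXX_XXXX
______X____________
XXXXXXX_XXXXXXXXXXX
___________________
XXXXXXXXXXXXXXXXXXX
___________________
position 6 holds _

_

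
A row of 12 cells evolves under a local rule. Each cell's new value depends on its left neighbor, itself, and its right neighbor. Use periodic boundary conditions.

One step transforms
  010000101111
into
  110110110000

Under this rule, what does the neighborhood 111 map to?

0

At position 9 the neighborhood is 111; the next row has 0 there.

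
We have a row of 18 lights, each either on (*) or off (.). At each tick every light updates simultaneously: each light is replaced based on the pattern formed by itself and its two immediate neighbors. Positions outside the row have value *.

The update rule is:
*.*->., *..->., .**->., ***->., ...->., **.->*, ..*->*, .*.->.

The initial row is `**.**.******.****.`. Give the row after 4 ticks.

.*......*....*..*.

.*..*......*....*.
...*......*....*..
..*......*....*..*
.*......*....*..*.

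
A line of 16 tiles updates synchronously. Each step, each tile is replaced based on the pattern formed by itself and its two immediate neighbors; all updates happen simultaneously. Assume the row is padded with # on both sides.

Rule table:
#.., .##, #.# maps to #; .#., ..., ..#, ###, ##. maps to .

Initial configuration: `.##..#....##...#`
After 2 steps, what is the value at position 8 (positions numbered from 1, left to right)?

##.#..#...#.#..#
..#.#..#...#.#.#
position 8 holds #

#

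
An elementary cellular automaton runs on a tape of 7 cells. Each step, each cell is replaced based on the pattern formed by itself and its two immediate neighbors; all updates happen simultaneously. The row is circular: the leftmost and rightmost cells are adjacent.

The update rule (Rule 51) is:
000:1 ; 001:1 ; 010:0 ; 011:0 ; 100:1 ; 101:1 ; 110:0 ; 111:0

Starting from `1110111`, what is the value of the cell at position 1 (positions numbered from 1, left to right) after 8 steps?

step 1: 0001000
step 2: 1110111  (repeats step 0; period 2)
step 8: 1110111
position 1 holds 1

1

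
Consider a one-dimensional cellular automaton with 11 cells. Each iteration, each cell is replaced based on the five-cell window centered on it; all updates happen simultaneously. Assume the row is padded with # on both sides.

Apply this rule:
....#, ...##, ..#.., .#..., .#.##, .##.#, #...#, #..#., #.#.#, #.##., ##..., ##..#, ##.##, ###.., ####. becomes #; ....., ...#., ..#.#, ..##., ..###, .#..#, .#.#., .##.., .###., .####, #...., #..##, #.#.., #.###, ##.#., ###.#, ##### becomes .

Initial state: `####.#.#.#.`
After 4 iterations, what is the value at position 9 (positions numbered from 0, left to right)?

iteration 1: ..#..#.#.##
iteration 2: ###.#..##..
iteration 3: .#.......#.
iteration 4: ..#....#..#
position 9 holds .

.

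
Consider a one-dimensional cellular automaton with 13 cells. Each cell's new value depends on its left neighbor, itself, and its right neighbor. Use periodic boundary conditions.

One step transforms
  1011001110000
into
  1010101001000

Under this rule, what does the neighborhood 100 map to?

At position 4 the neighborhood is 100; the next row has 1 there.

1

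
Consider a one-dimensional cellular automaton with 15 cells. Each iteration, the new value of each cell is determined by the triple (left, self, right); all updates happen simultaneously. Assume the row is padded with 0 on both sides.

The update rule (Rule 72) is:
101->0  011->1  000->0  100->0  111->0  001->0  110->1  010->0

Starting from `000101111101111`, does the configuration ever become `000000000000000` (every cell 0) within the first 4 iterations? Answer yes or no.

000001000101001
000000000000000
all cells are 0 at iteration 2

yes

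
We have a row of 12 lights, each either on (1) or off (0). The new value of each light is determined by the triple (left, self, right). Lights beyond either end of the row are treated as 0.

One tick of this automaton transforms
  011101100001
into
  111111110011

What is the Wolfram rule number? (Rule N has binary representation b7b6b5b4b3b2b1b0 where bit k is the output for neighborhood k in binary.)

254

position 2: 111 → 1  (bit 7 = 1)
position 3: 110 → 1  (bit 6 = 1)
position 4: 101 → 1  (bit 5 = 1)
position 7: 100 → 1  (bit 4 = 1)
position 1: 011 → 1  (bit 3 = 1)
position 11: 010 → 1  (bit 2 = 1)
position 0: 001 → 1  (bit 1 = 1)
position 8: 000 → 0  (bit 0 = 0)
bits b7..b0 = 11111110 = 254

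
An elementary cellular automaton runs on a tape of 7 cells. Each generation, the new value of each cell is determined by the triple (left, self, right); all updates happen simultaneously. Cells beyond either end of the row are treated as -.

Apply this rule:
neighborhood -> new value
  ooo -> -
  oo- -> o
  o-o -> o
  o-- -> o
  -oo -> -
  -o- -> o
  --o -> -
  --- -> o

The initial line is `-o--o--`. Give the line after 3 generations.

generation 1: -oo-ooo
generation 2: --oo--o
generation 3: o--oo-o

o--oo-o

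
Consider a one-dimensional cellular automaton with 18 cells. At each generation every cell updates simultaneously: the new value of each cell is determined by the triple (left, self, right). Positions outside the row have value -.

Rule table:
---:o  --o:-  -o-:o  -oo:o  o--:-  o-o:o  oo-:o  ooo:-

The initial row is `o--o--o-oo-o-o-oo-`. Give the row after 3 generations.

o--o--o-ooooooo-o-

o--o--ooooooooooo-
o--o--o---------o-
o--o--o-ooooooo-o-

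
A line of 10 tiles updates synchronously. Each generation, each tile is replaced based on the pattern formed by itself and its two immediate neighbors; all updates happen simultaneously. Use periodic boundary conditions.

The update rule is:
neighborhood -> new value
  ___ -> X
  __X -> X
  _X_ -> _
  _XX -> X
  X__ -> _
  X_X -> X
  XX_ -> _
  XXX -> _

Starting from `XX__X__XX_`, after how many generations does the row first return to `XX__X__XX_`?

10

generation 1: X__X__XX_X
generation 2: __X__XX_XX
generation 3: _X__XX_XX_
generation 4: X__XX_XX__
generation 5: __XX_XX__X
generation 6: _XX_XX__X_
generation 7: XX_XX__X__
generation 8: X_XX__X__X
generation 9: _XX__X__XX
generation 10: XX__X__XX_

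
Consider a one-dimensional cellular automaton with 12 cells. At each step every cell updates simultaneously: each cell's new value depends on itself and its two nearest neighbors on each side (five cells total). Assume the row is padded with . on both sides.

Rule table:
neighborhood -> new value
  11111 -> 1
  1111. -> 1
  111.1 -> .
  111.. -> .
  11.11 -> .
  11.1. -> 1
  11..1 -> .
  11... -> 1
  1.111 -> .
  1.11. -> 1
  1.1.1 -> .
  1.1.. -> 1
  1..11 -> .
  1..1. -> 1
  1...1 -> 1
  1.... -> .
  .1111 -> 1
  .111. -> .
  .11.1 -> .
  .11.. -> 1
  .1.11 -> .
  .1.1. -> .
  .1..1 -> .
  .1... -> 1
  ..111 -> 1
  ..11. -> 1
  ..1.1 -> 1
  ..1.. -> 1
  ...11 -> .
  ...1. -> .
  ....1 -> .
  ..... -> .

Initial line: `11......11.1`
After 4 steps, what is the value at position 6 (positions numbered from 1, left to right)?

step 1: 111.....1.11
step 2: 1..1....1.11
step 3: 1.111...1.11
step 4: 1....11.1.11
position 6 holds 1

1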